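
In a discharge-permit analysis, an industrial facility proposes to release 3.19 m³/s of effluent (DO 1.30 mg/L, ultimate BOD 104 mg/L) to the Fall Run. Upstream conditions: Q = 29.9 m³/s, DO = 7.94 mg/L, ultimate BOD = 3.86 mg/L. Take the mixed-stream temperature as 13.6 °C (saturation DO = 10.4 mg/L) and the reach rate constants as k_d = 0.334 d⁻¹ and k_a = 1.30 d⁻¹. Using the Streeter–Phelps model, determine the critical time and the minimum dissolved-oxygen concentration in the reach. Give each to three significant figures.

Mixed DO = (29.9×7.94 + 3.19×1.30)/(29.9+3.19) = 241.6/33.09 = 7.300 mg/L.
Mixed L₀ = (29.9×3.86 + 3.19×104)/(33.09) = 447.2/33.09 = 13.51 mg/L.
Initial deficit D₀ = C_s − DO₀ = 10.4 − 7.300 = 3.100 mg/L.
t_c = (1/0.9660) ln[(1.30/0.334)(1 − 3.100×0.9660/(0.334×13.51))] = 1.035 × ln(1.310) = 0.2794 d.
D_c = (0.334/1.30) × 13.51 × e^(−0.334×0.2794) = 0.2569 × 13.51 × 0.9109 = 3.163 mg/L.
Minimum DO = 10.4 − 3.163 = 7.237 mg/L.

t_c ≈ 0.279 d; minimum DO ≈ 7.24 mg/L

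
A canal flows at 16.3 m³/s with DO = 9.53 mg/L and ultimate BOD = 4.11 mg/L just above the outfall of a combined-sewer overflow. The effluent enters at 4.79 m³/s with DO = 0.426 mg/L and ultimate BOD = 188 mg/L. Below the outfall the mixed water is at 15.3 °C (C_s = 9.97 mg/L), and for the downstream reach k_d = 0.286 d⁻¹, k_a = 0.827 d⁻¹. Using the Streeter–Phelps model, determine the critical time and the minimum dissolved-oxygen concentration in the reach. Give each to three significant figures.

t_c ≈ 1.76 d; minimum DO ≈ 0.382 mg/L

Mixed DO = (16.3×9.53 + 4.79×0.426)/(16.3+4.79) = 157.4/21.09 = 7.462 mg/L.
Mixed L₀ = (16.3×4.11 + 4.79×188)/(21.09) = 967.5/21.09 = 45.88 mg/L.
Initial deficit D₀ = C_s − DO₀ = 9.97 − 7.462 = 2.508 mg/L.
t_c = (1/0.5410) ln[(0.827/0.286)(1 − 2.508×0.5410/(0.286×45.88))] = 1.848 × ln(2.593) = 1.761 d.
D_c = (0.286/0.827) × 45.88 × e^(−0.286×1.761) = 0.3458 × 45.88 × 0.6043 = 9.588 mg/L.
Minimum DO = 9.97 − 9.588 = 0.3822 mg/L.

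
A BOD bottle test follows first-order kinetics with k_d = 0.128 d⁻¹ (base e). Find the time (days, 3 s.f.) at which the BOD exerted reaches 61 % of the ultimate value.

y/L₀ = 1 − e^(−k_d t) = 0.61 ⇒ e^(−k_d t) = 0.390
t = −ln(0.390) / 0.128 = 0.9416 / 0.128 = 7.356 d.

t ≈ 7.36 d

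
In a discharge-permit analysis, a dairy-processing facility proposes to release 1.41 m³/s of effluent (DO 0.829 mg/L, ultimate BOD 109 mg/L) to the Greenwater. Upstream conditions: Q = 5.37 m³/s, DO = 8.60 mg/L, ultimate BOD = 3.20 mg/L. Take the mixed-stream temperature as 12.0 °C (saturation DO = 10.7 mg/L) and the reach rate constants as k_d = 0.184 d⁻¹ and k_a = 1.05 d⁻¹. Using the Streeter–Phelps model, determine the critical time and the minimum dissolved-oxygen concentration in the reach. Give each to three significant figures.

Mixed DO = (5.37×8.60 + 1.41×0.829)/(5.37+1.41) = 47.35/6.780 = 6.984 mg/L.
Mixed L₀ = (5.37×3.20 + 1.41×109)/(6.780) = 170.9/6.780 = 25.20 mg/L.
Initial deficit D₀ = C_s − DO₀ = 10.7 − 6.984 = 3.716 mg/L.
t_c = (1/0.8660) ln[(1.05/0.184)(1 − 3.716×0.8660/(0.184×25.20))] = 1.155 × ln(1.746) = 0.6438 d.
D_c = (0.184/1.05) × 25.20 × e^(−0.184×0.6438) = 0.1752 × 25.20 × 0.8883 = 3.923 mg/L.
Minimum DO = 10.7 − 3.923 = 6.777 mg/L.

t_c ≈ 0.644 d; minimum DO ≈ 6.78 mg/L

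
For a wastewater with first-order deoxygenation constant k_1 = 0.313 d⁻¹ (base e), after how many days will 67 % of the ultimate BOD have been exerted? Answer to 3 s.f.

y/L₀ = 1 − e^(−k_1 t) = 0.67 ⇒ e^(−k_1 t) = 0.330
t = −ln(0.330) / 0.313 = 1.109 / 0.313 = 3.542 d.

t ≈ 3.54 d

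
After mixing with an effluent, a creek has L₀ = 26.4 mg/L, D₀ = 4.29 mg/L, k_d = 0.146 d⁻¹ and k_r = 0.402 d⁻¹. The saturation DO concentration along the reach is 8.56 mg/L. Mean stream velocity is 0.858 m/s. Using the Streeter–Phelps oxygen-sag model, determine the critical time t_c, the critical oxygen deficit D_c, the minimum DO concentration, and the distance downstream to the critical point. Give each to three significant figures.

With k_r/k_d = 2.753 and 1 − D₀(k_r−k_d)/(k_d L₀) = 0.7151,
t_c = ln(2.753 × 0.7151) / (0.402 − 0.146) = ln(1.969) / 0.2560 = 0.6775/0.2560 = 2.646 d.
L(t_c) = L₀ e^(−k_d t_c) = 26.4 × 0.6795 = 17.94 mg/L, and at the critical point k_r D_c = k_d L, so D_c = (0.146/0.402) × 17.94 = 6.515 mg/L.
Minimum DO = C_s − D_c = 8.56 − 6.515 = 2.045 mg/L.
x_c = v t_c = 0.858 m/s × 2.646 d × 86400 s/d = 196200 m ≈ 196 km.

t_c ≈ 2.65 d; D_c ≈ 6.52 mg/L; min DO ≈ 2.04 mg/L; x_c ≈ 196 km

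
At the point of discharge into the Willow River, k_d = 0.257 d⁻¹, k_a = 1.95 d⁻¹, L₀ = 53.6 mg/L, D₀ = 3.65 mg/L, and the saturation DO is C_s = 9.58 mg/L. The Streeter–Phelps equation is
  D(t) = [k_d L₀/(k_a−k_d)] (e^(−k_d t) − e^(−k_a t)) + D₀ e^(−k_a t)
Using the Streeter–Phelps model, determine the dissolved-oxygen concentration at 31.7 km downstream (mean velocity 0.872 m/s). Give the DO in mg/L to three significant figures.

DO ≈ 4.25 mg/L

Travel time t = x/v = 31.7 km / (0.872 m/s) = 31700 m / 0.872 m/s = 36350 s = 0.4208 d.
k_d L₀/(k_a−k_d) = 0.257×53.6/(1.95−0.257) = 13.78/1.693 = 8.137 mg/L.
e^(−k_d t) = e^(−0.257×0.4208) = 0.8975; e^(−k_a t) = e^(−1.95×0.4208) = 0.4402.
D = 8.137 × (0.8975 − 0.4402) + 3.65 × 0.4402 = 3.721 + 1.607 = 5.328 mg/L.
DO = C_s − D = 9.58 − 5.328 = 4.252 mg/L.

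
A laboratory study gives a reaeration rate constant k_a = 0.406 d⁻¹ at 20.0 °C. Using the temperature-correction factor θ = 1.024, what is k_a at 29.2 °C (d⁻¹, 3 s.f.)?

k_a ≈ 0.505 d⁻¹

k_a(T₂) = k_a(T₁) · θ^(T₂−T₁) = 0.406 × 1.024^(29.2−20.0)
= 0.406 × 1.024^9.20 = 0.406 × 1.244 = 0.5050 d⁻¹.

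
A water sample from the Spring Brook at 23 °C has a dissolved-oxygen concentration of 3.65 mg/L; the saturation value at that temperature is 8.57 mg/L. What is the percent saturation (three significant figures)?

% saturation = C/C_s × 100 = 3.65/8.57 × 100 = 42.6 %.

42.6 % saturation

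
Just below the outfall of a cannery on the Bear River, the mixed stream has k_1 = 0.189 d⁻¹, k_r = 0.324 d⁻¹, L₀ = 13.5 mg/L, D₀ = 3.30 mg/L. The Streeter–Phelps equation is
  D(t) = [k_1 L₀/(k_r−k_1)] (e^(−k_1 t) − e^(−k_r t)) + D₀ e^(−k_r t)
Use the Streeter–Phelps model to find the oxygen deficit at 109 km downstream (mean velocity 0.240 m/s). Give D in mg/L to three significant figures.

D ≈ 4.16 mg/L

Travel time t = x/v = 109 km / (0.240 m/s) = 109000 m / 0.240 m/s = 454200 s = 5.257 d.
k_1 L₀/(k_r−k_1) = 0.189×13.5/(0.324−0.189) = 2.551/0.1350 = 18.90 mg/L.
e^(−k_1 t) = e^(−0.189×5.257) = 0.3703; e^(−k_r t) = e^(−0.324×5.257) = 0.1821.
D = 18.90 × (0.3703 − 0.1821) + 3.30 × 0.1821 = 3.556 + 0.6010 = 4.157 mg/L.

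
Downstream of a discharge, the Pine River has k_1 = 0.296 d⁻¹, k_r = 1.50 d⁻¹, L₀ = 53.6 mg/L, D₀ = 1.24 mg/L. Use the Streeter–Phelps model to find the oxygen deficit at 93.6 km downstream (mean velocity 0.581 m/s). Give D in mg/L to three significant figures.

D ≈ 6.86 mg/L

Travel time t = x/v = 93.6 km / (0.581 m/s) = 93600 m / 0.581 m/s = 161100 s = 1.865 d.
k_1 L₀/(k_r−k_1) = 0.296×53.6/(1.50−0.296) = 15.87/1.204 = 13.18 mg/L.
e^(−k_1 t) = e^(−0.296×1.865) = 0.5758; e^(−k_r t) = e^(−1.50×1.865) = 0.06100.
D = 13.18 × (0.5758 − 0.06100) + 1.24 × 0.06100 = 6.784 + 0.07564 = 6.860 mg/L.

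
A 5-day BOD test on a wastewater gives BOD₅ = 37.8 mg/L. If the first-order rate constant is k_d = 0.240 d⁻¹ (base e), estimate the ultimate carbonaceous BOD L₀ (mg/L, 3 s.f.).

BOD₅ = L₀(1 − e^(−5k_d)) ⇒ L₀ = BOD₅ / (1 − e^(−5×0.240))
= 37.8 / (1 − 0.3012) = 37.8 / 0.6988 = 54.09 mg/L.

L₀ ≈ 54.1 mg/L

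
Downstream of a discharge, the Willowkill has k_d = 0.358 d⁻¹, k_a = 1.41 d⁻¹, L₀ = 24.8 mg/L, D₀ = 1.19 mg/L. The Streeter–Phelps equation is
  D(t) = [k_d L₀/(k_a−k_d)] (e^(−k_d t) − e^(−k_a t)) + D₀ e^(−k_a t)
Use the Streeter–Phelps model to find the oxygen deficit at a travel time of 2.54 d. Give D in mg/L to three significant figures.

D ≈ 3.20 mg/L

k_d L₀/(k_a−k_d) = 0.358×24.8/(1.41−0.358) = 8.878/1.052 = 8.440 mg/L.
e^(−k_d t) = e^(−0.358×2.540) = 0.4028; e^(−k_a t) = e^(−1.41×2.540) = 0.02784.
D = 8.440 × (0.4028 − 0.02784) + 1.19 × 0.02784 = 3.165 + 0.03313 = 3.198 mg/L.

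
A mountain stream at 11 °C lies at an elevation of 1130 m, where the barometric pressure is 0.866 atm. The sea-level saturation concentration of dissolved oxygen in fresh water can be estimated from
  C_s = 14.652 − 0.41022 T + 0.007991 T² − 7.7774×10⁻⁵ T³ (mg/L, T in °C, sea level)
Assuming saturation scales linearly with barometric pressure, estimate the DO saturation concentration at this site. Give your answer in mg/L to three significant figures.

C_s ≈ 9.53 mg/L

At sea level: C_s = 14.652 − 0.41022×11 + 0.007991×11² − 7.7774×10⁻⁵×11³ = 11.00 mg/L.
Pressure correction: C_s' = 11.00 × 0.866 = 9.529 mg/L.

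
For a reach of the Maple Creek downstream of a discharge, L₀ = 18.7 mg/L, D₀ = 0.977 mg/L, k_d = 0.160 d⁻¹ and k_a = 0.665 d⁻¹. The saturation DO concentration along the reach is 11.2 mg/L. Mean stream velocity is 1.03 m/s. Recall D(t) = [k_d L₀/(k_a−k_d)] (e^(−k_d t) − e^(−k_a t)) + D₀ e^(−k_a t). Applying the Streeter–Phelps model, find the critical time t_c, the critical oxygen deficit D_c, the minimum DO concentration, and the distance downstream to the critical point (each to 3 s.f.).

With k_a/k_d = 4.156 and 1 − D₀(k_a−k_d)/(k_d L₀) = 0.8351,
t_c = ln(4.156 × 0.8351) / (0.665 − 0.160) = ln(3.471) / 0.5050 = 1.244/0.5050 = 2.464 d.
D_c = (k_d/k_a) L₀ e^(−k_d t_c) = (0.160/0.665) × 18.7 × e^(−0.160×2.464) = 0.2406 × 18.7 × 0.6742 = 3.033 mg/L.
Minimum DO = C_s − D_c = 11.2 − 3.033 = 8.167 mg/L.
x_c = v t_c = 1.03 m/s × 2.464 d × 86400 s/d = 219300 m ≈ 219 km.

t_c ≈ 2.46 d; D_c ≈ 3.03 mg/L; min DO ≈ 8.17 mg/L; x_c ≈ 219 km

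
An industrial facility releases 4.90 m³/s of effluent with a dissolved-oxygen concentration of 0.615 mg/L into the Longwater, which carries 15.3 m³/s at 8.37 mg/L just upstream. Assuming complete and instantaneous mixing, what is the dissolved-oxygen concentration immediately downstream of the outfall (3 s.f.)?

Flow-weighted mixing: C = (Q_r C_r + Q_w C_w)/(Q_r + Q_w)
= (15.3×8.37 + 4.90×0.615)/(15.3 + 4.90) = 131.1/20.20 = 6.489 mg/L.

6.49 mg/L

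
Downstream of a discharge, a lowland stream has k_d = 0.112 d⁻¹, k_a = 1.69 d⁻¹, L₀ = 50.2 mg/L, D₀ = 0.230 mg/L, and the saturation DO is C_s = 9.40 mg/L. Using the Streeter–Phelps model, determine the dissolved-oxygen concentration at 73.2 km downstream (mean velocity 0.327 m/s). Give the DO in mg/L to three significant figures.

DO ≈ 6.78 mg/L

Travel time t = x/v = 73.2 km / (0.327 m/s) = 73200 m / 0.327 m/s = 223900 s = 2.591 d.
k_d L₀/(k_a−k_d) = 0.112×50.2/(1.69−0.112) = 5.622/1.578 = 3.563 mg/L.
e^(−k_d t) = e^(−0.112×2.591) = 0.7481; e^(−k_a t) = e^(−1.69×2.591) = 0.01254.
D = 3.563 × (0.7481 − 0.01254) + 0.230 × 0.01254 = 2.621 + 0.002885 = 2.624 mg/L.
DO = C_s − D = 9.40 − 2.624 = 6.776 mg/L.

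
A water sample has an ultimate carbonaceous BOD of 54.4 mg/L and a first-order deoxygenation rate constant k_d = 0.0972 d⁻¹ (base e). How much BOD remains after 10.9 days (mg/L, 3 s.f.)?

L ≈ 18.9 mg/L

L_t = L₀ e^(−k_d t) = 54.4 × e^(−0.0972×10.9) = 54.4 × 0.3466 = 18.86 mg/L.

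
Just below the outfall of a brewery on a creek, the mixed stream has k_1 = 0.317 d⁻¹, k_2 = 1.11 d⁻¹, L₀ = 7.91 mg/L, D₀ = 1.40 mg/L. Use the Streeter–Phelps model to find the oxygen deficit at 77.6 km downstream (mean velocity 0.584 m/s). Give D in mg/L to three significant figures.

D ≈ 1.62 mg/L

Travel time t = x/v = 77.6 km / (0.584 m/s) = 77600 m / 0.584 m/s = 132900 s = 1.538 d.
k_1 L₀/(k_2−k_1) = 0.317×7.91/(1.11−0.317) = 2.507/0.7930 = 3.162 mg/L.
e^(−k_1 t) = e^(−0.317×1.538) = 0.6141; e^(−k_2 t) = e^(−1.11×1.538) = 0.1814.
D = 3.162 × (0.6141 − 0.1814) + 1.40 × 0.1814 = 1.368 + 0.2539 = 1.622 mg/L.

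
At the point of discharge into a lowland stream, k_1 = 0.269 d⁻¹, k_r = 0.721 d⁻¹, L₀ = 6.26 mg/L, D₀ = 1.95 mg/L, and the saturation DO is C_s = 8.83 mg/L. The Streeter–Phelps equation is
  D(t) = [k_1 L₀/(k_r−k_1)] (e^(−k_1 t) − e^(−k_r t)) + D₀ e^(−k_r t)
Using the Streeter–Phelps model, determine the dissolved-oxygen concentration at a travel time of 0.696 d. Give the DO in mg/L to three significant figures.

k_1 L₀/(k_r−k_1) = 0.269×6.26/(0.721−0.269) = 1.684/0.4520 = 3.726 mg/L.
e^(−k_1 t) = e^(−0.269×0.6960) = 0.8293; e^(−k_r t) = e^(−0.721×0.6960) = 0.6054.
D = 3.726 × (0.8293 − 0.6054) + 1.95 × 0.6054 = 0.8339 + 1.181 = 2.014 mg/L.
DO = C_s − D = 8.83 − 2.014 = 6.816 mg/L.

DO ≈ 6.82 mg/L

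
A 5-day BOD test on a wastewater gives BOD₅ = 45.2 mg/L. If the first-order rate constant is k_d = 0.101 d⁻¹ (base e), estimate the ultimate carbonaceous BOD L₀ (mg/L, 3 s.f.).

L₀ ≈ 114 mg/L

BOD₅ = L₀(1 − e^(−5k_d)) ⇒ L₀ = BOD₅ / (1 − e^(−5×0.101))
= 45.2 / (1 − 0.6035) = 45.2 / 0.3965 = 114.0 mg/L.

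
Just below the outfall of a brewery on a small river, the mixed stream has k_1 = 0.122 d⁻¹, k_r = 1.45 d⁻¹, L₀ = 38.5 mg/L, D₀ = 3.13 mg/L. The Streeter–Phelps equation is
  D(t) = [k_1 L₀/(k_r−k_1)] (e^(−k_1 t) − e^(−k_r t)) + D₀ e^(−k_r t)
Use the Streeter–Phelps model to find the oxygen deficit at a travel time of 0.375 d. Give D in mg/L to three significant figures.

D ≈ 3.14 mg/L

k_1 L₀/(k_r−k_1) = 0.122×38.5/(1.45−0.122) = 4.697/1.328 = 3.537 mg/L.
e^(−k_1 t) = e^(−0.122×0.3750) = 0.9553; e^(−k_r t) = e^(−1.45×0.3750) = 0.5806.
D = 3.537 × (0.9553 − 0.5806) + 3.13 × 0.5806 = 1.325 + 1.817 = 3.142 mg/L.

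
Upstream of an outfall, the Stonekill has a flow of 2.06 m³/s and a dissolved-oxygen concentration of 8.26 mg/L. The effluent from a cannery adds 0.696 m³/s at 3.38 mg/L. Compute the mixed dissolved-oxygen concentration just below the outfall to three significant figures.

Flow-weighted mixing: C = (Q_r C_r + Q_w C_w)/(Q_r + Q_w)
= (2.06×8.26 + 0.696×3.38)/(2.06 + 0.696) = 19.37/2.756 = 7.028 mg/L.

7.03 mg/L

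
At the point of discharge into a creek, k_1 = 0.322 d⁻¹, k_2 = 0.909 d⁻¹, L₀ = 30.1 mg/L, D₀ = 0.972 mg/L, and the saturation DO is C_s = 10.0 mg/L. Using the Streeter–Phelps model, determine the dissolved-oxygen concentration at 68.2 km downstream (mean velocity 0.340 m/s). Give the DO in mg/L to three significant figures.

Travel time t = x/v = 68.2 km / (0.340 m/s) = 68200 m / 0.340 m/s = 200600 s = 2.322 d.
k_1 L₀/(k_2−k_1) = 0.322×30.1/(0.909−0.322) = 9.692/0.5870 = 16.51 mg/L.
e^(−k_1 t) = e^(−0.322×2.322) = 0.4735; e^(−k_2 t) = e^(−0.909×2.322) = 0.1212.
D = 16.51 × (0.4735 − 0.1212) + 0.972 × 0.1212 = 5.817 + 0.1178 = 5.935 mg/L.
DO = C_s − D = 10.0 − 5.935 = 4.065 mg/L.

DO ≈ 4.06 mg/L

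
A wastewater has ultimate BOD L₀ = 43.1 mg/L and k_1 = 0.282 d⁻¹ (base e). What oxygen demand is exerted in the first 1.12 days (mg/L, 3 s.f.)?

y_t = L₀(1 − e^(−k_1 t)) = 43.1 × (1 − e^(−0.282×1.12))
= 43.1 × (1 − 0.7292) = 43.1 × 0.2708 = 11.67 mg/L.

y ≈ 11.7 mg/L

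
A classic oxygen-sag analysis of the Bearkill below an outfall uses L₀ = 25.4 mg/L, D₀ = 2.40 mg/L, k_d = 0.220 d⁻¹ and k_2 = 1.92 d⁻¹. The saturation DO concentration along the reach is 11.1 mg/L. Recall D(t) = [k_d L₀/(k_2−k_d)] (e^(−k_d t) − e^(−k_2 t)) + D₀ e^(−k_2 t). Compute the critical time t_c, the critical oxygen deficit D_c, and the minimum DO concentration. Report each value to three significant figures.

t_c ≈ 0.504 d; D_c ≈ 2.61 mg/L; min DO ≈ 8.49 mg/L

With k_2/k_d = 8.727 and 1 − D₀(k_2−k_d)/(k_d L₀) = 0.2699,
t_c = ln(8.727 × 0.2699) / (1.92 − 0.220) = ln(2.355) / 1.700 = 0.8566/1.700 = 0.5039 d.
L(t_c) = L₀ e^(−k_d t_c) = 25.4 × 0.8951 = 22.73 mg/L, and at the critical point k_2 D_c = k_d L, so D_c = (0.220/1.92) × 22.73 = 2.605 mg/L.
Minimum DO = C_s − D_c = 11.1 − 2.605 = 8.495 mg/L.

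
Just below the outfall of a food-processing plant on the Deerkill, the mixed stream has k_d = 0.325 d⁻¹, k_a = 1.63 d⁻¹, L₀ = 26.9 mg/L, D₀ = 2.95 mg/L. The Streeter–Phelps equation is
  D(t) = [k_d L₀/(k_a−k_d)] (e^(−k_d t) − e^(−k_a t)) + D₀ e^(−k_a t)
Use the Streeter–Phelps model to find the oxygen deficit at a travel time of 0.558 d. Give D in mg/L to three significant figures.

k_d L₀/(k_a−k_d) = 0.325×26.9/(1.63−0.325) = 8.742/1.305 = 6.699 mg/L.
e^(−k_d t) = e^(−0.325×0.5580) = 0.8341; e^(−k_a t) = e^(−1.63×0.5580) = 0.4027.
D = 6.699 × (0.8341 − 0.4027) + 2.95 × 0.4027 = 2.890 + 1.188 = 4.078 mg/L.

D ≈ 4.08 mg/L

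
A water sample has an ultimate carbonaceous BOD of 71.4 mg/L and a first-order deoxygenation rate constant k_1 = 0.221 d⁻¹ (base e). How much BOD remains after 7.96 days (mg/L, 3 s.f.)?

L ≈ 12.3 mg/L

L_t = L₀ e^(−k_1 t) = 71.4 × e^(−0.221×7.96) = 71.4 × 0.1722 = 12.29 mg/L.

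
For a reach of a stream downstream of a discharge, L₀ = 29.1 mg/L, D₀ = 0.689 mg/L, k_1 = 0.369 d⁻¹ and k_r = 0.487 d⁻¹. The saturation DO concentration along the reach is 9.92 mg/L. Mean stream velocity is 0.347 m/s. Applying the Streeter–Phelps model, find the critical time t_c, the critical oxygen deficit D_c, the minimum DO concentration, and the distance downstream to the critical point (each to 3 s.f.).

With k_r/k_1 = 1.320 and 1 − D₀(k_r−k_1)/(k_1 L₀) = 0.9924,
t_c = ln(1.320 × 0.9924) / (0.487 − 0.369) = ln(1.310) / 0.1180 = 0.2699/0.1180 = 2.287 d.
D_c = (k_1/k_r) L₀ e^(−k_1 t_c) = (0.369/0.487) × 29.1 × e^(−0.369×2.287) = 0.7577 × 29.1 × 0.4300 = 9.482 mg/L.
Minimum DO = C_s − D_c = 9.92 − 9.482 = 0.4383 mg/L.
x_c = v t_c = 0.347 m/s × 2.287 d × 86400 s/d = 68570 m ≈ 68.6 km.

t_c ≈ 2.29 d; D_c ≈ 9.48 mg/L; min DO ≈ 0.438 mg/L; x_c ≈ 68.6 km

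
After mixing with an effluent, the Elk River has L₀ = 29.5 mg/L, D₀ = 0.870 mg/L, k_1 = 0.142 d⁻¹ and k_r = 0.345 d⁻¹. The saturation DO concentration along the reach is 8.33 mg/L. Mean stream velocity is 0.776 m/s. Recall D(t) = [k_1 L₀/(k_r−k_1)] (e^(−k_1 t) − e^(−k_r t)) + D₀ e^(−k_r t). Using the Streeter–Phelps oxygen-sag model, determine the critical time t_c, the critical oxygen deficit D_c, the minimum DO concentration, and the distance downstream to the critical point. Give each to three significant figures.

With k_r/k_1 = 2.430 and 1 − D₀(k_r−k_1)/(k_1 L₀) = 0.9578,
t_c = ln(2.430 × 0.9578) / (0.345 − 0.142) = ln(2.327) / 0.2030 = 0.8446/0.2030 = 4.161 d.
D_c = (k_1/k_r) L₀ e^(−k_1 t_c) = (0.142/0.345) × 29.5 × e^(−0.142×4.161) = 0.4116 × 29.5 × 0.5539 = 6.725 mg/L.
Minimum DO = C_s − D_c = 8.33 − 6.725 = 1.605 mg/L.
x_c = v t_c = 0.776 m/s × 4.161 d × 86400 s/d = 279000 m ≈ 279 km.

t_c ≈ 4.16 d; D_c ≈ 6.73 mg/L; min DO ≈ 1.60 mg/L; x_c ≈ 279 km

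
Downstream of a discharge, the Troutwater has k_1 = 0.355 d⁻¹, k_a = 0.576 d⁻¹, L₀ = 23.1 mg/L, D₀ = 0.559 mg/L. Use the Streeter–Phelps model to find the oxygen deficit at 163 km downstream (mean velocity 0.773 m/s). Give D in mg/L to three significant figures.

D ≈ 6.64 mg/L

Travel time t = x/v = 163 km / (0.773 m/s) = 163000 m / 0.773 m/s = 210900 s = 2.441 d.
k_1 L₀/(k_a−k_1) = 0.355×23.1/(0.576−0.355) = 8.200/0.2210 = 37.11 mg/L.
e^(−k_1 t) = e^(−0.355×2.441) = 0.4205; e^(−k_a t) = e^(−0.576×2.441) = 0.2452.
D = 37.11 × (0.4205 − 0.2452) + 0.559 × 0.2452 = 6.504 + 0.1371 = 6.641 mg/L.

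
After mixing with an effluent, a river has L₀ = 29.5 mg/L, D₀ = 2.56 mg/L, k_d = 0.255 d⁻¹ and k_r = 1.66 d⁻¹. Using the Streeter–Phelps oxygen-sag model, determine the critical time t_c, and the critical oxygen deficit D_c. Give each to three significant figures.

t_c ≈ 0.870 d; D_c ≈ 3.63 mg/L

With k_r/k_d = 6.510 and 1 − D₀(k_r−k_d)/(k_d L₀) = 0.5219,
t_c = ln(6.510 × 0.5219) / (1.66 − 0.255) = ln(3.397) / 1.405 = 1.223/1.405 = 0.8704 d.
L(t_c) = L₀ e^(−k_d t_c) = 29.5 × 0.8009 = 23.63 mg/L, and at the critical point k_r D_c = k_d L, so D_c = (0.255/1.66) × 23.63 = 3.630 mg/L.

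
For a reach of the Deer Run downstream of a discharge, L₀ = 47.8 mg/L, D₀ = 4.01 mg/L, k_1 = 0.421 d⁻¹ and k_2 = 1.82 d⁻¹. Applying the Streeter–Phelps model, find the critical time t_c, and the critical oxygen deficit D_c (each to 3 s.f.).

t_c ≈ 0.813 d; D_c ≈ 7.85 mg/L

With k_2/k_1 = 4.323 and 1 − D₀(k_2−k_1)/(k_1 L₀) = 0.7212,
t_c = ln(4.323 × 0.7212) / (1.82 − 0.421) = ln(3.118) / 1.399 = 1.137/1.399 = 0.8128 d.
D_c = (k_1/k_2) L₀ e^(−k_1 t_c) = (0.421/1.82) × 47.8 × e^(−0.421×0.8128) = 0.2313 × 47.8 × 0.7102 = 7.853 mg/L.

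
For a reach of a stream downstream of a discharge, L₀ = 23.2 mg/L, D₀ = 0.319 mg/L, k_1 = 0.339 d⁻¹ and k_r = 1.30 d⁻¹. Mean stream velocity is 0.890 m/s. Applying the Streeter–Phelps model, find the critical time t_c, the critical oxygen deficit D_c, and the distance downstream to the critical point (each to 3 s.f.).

t_c ≈ 1.36 d; D_c ≈ 3.82 mg/L; x_c ≈ 104 km

With k_r/k_1 = 3.835 and 1 − D₀(k_r−k_1)/(k_1 L₀) = 0.9610,
t_c = ln(3.835 × 0.9610) / (1.30 − 0.339) = ln(3.685) / 0.9610 = 1.304/0.9610 = 1.357 d.
D_c = (k_1/k_r) L₀ e^(−k_1 t_c) = (0.339/1.30) × 23.2 × e^(−0.339×1.357) = 0.2608 × 23.2 × 0.6312 = 3.819 mg/L.
x_c = v t_c = 0.890 m/s × 1.357 d × 86400 s/d = 104400 m ≈ 104 km.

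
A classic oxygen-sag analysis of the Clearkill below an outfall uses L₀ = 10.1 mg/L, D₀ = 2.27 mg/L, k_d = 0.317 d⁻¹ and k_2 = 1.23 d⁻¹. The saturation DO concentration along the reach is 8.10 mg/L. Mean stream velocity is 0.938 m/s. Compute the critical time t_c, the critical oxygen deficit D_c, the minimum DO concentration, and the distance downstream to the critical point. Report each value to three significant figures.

With k_2/k_d = 3.880 and 1 − D₀(k_2−k_d)/(k_d L₀) = 0.3527,
t_c = ln(3.880 × 0.3527) / (1.23 − 0.317) = ln(1.368) / 0.9130 = 0.3137/0.9130 = 0.3436 d.
D_c = (k_d/k_2) L₀ e^(−k_d t_c) = (0.317/1.23) × 10.1 × e^(−0.317×0.3436) = 0.2577 × 10.1 × 0.8968 = 2.334 mg/L.
Minimum DO = C_s − D_c = 8.10 − 2.334 = 5.766 mg/L.
x_c = v t_c = 0.938 m/s × 0.3436 d × 86400 s/d = 27840 m ≈ 27.8 km.

t_c ≈ 0.344 d; D_c ≈ 2.33 mg/L; min DO ≈ 5.77 mg/L; x_c ≈ 27.8 km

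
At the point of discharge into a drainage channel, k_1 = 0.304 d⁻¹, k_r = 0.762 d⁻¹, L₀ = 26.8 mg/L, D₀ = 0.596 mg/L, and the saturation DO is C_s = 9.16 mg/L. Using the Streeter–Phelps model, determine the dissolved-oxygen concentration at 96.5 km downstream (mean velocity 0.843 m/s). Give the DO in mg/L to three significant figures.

Travel time t = x/v = 96.5 km / (0.843 m/s) = 96500 m / 0.843 m/s = 114500 s = 1.325 d.
k_1 L₀/(k_r−k_1) = 0.304×26.8/(0.762−0.304) = 8.147/0.4580 = 17.79 mg/L.
e^(−k_1 t) = e^(−0.304×1.325) = 0.6685; e^(−k_r t) = e^(−0.762×1.325) = 0.3644.
D = 17.79 × (0.6685 − 0.3644) + 0.596 × 0.3644 = 5.409 + 0.2172 = 5.627 mg/L.
DO = C_s − D = 9.16 − 5.627 = 3.533 mg/L.

DO ≈ 3.53 mg/L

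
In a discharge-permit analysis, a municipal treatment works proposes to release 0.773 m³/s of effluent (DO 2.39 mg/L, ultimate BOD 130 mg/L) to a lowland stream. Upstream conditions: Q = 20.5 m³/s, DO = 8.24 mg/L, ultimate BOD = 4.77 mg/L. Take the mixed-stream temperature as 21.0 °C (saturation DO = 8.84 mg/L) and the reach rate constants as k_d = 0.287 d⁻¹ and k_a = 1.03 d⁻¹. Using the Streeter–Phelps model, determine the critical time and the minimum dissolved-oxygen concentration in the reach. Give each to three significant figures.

t_c ≈ 1.38 d; minimum DO ≈ 7.09 mg/L

Mixed DO = (20.5×8.24 + 0.773×2.39)/(20.5+0.773) = 170.8/21.27 = 8.027 mg/L.
Mixed L₀ = (20.5×4.77 + 0.773×130)/(21.27) = 198.3/21.27 = 9.321 mg/L.
Initial deficit D₀ = C_s − DO₀ = 8.84 − 8.027 = 0.8126 mg/L.
t_c = (1/0.7430) ln[(1.03/0.287)(1 − 0.8126×0.7430/(0.287×9.321))] = 1.346 × ln(2.779) = 1.376 d.
D_c = (0.287/1.03) × 9.321 × e^(−0.287×1.376) = 0.2786 × 9.321 × 0.6738 = 1.750 mg/L.
Minimum DO = 8.84 − 1.750 = 7.090 mg/L.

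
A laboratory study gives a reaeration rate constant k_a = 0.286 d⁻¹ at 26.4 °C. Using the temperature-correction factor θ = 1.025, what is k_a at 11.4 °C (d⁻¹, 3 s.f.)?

k_a ≈ 0.197 d⁻¹

k_a(T₂) = k_a(T₁) · θ^(T₂−T₁) = 0.286 × 1.025^(11.4−26.4)
= 0.286 × 1.025^-15.0 = 0.286 × 0.6905 = 0.1975 d⁻¹.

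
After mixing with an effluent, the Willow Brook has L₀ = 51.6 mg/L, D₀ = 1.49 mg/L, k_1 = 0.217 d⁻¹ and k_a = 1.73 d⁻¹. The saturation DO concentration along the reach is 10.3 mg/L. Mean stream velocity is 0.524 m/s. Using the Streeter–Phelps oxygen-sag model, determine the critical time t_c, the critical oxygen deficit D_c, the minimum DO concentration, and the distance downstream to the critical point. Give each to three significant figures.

t_c = [1/(k_a−k_1)] ln[(k_a/k_1)(1 − D₀(k_a−k_1)/(k_1 L₀))]
= [1/(1.73−0.217)] ln[(1.73/0.217)(1 − 1.49×1.513/(0.217×51.6))]
= (1/1.513) ln[7.972 × 0.7987] = 0.6609 × ln(6.367) = 0.6609 × 1.851 = 1.224 d.
D_c = (k_1/k_a) L₀ e^(−k_1 t_c) = (0.217/1.73) × 51.6 × e^(−0.217×1.224) = 0.1254 × 51.6 × 0.7668 = 4.963 mg/L.
Minimum DO = C_s − D_c = 10.3 − 4.963 = 5.337 mg/L.
x_c = v t_c = 0.524 m/s × 1.224 d × 86400 s/d = 55390 m ≈ 55.4 km.

t_c ≈ 1.22 d; D_c ≈ 4.96 mg/L; min DO ≈ 5.34 mg/L; x_c ≈ 55.4 km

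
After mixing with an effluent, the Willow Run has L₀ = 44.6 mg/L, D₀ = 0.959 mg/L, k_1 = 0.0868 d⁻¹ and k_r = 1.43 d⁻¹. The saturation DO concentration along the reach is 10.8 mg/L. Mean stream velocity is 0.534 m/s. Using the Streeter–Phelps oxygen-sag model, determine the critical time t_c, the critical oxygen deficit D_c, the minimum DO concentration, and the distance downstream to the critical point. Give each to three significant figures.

t_c ≈ 1.78 d; D_c ≈ 2.32 mg/L; min DO ≈ 8.48 mg/L; x_c ≈ 82.3 km

t_c = [1/(k_r−k_1)] ln[(k_r/k_1)(1 − D₀(k_r−k_1)/(k_1 L₀))]
= [1/(1.43−0.0868)] ln[(1.43/0.0868)(1 − 0.959×1.343/(0.0868×44.6))]
= (1/1.343) ln[16.47 × 0.6673] = 0.7445 × ln(10.99) = 0.7445 × 2.397 = 1.785 d.
L(t_c) = L₀ e^(−k_1 t_c) = 44.6 × 0.8565 = 38.20 mg/L, and at the critical point k_r D_c = k_1 L, so D_c = (0.0868/1.43) × 38.20 = 2.319 mg/L.
Minimum DO = C_s − D_c = 10.8 − 2.319 = 8.481 mg/L.
x_c = v t_c = 0.534 m/s × 1.785 d × 86400 s/d = 82340 m ≈ 82.3 km.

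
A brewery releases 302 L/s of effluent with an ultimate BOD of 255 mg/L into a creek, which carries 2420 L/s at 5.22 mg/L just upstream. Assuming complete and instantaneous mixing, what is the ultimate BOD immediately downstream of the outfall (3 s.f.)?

Flow-weighted mixing: C = (Q_r C_r + Q_w C_w)/(Q_r + Q_w)
= (2420×5.22 + 302×255)/(2420 + 302) = 89640/2722 = 32.93 mg/L.

32.9 mg/L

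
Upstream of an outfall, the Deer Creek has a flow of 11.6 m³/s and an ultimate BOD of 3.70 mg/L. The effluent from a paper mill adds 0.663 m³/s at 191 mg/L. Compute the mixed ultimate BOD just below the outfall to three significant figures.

Flow-weighted mixing: C = (Q_r C_r + Q_w C_w)/(Q_r + Q_w)
= (11.6×3.70 + 0.663×191)/(11.6 + 0.663) = 169.6/12.26 = 13.83 mg/L.

13.8 mg/L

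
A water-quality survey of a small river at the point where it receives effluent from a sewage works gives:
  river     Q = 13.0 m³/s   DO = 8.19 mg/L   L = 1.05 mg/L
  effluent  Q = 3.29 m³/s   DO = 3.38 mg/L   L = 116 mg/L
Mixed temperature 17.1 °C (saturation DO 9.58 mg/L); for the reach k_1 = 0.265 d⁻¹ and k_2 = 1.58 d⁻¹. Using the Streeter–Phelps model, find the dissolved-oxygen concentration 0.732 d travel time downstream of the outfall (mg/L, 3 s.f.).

DO ≈ 6.35 mg/L

Mixed DO = (13.0×8.19 + 3.29×3.38)/(13.0+3.29) = 117.6/16.29 = 7.219 mg/L.
Mixed L₀ = (13.0×1.05 + 3.29×116)/(16.29) = 395.3/16.29 = 24.27 mg/L.
Initial deficit D₀ = C_s − DO₀ = 9.58 − 7.219 = 2.361 mg/L.
D(0.732) = [0.265×24.27/(1.58−0.265)](e^(−0.265×0.732) − e^(−1.58×0.732)) + 2.361 e^(−1.58×0.732)
= 4.890 × (0.8237 − 0.3146) + 2.361 × 0.3146 = 3.232 mg/L.
DO = 9.58 − 3.232 = 6.348 mg/L.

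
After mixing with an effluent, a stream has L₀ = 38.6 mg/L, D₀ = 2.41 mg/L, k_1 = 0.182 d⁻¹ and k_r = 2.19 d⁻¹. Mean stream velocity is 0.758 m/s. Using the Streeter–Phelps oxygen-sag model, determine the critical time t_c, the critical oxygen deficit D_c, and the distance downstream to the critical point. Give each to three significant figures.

t_c ≈ 0.657 d; D_c ≈ 2.85 mg/L; x_c ≈ 43.1 km

At the critical point dD/dt = 0, so k_1 L₀ e^(−k_1 t) = k_r D. Substituting D(t) from the Streeter–Phelps equation and solving for t gives
t_c = ln[(k_r/k_1)(1 − D₀(k_r−k_1)/(k_1 L₀))] / (k_r−k_1).
Here k_r−k_1 = 2.008 d⁻¹ and 1 − D₀(k_r−k_1)/(k_1 L₀) = 1 − 2.41×2.008/(0.182×38.6) = 0.3112, so
t_c = ln(12.03 × 0.3112) / 2.008 = 1.320 / 2.008 = 0.6575 d.
L(t_c) = L₀ e^(−k_1 t_c) = 38.6 × 0.8872 = 34.25 mg/L, and at the critical point k_r D_c = k_1 L, so D_c = (0.182/2.19) × 34.25 = 2.846 mg/L.
x_c = v t_c = 0.758 m/s × 0.6575 d × 86400 s/d = 43060 m ≈ 43.1 km.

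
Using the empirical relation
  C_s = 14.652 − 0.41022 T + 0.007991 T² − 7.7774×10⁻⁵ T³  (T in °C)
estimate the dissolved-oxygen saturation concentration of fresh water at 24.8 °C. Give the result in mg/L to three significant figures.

C_s ≈ 8.21 mg/L

C_s = 14.652 − 0.41022×24.8 + 0.007991×24.8² − 7.7774×10⁻⁵×24.8³ = 8.207 mg/L.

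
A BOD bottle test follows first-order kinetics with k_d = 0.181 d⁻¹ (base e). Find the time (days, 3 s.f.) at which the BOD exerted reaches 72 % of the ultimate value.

t ≈ 7.03 d

y/L₀ = 1 − e^(−k_d t) = 0.72 ⇒ e^(−k_d t) = 0.280
t = −ln(0.280) / 0.181 = 1.273 / 0.181 = 7.033 d.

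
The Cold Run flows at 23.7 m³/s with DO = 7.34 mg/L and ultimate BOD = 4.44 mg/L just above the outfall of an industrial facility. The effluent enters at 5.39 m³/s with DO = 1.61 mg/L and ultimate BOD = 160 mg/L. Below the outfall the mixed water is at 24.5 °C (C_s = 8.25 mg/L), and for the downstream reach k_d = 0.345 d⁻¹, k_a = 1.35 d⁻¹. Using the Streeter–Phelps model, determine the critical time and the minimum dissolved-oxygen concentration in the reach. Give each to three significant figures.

t_c ≈ 1.17 d; minimum DO ≈ 2.57 mg/L

Mixed DO = (23.7×7.34 + 5.39×1.61)/(23.7+5.39) = 182.6/29.09 = 6.278 mg/L.
Mixed L₀ = (23.7×4.44 + 5.39×160)/(29.09) = 967.6/29.09 = 33.26 mg/L.
Initial deficit D₀ = C_s − DO₀ = 8.25 − 6.278 = 1.972 mg/L.
t_c = (1/1.005) ln[(1.35/0.345)(1 − 1.972×1.005/(0.345×33.26))] = 0.9950 × ln(3.237) = 1.169 d.
D_c = (0.345/1.35) × 33.26 × e^(−0.345×1.169) = 0.2556 × 33.26 × 0.6681 = 5.679 mg/L.
Minimum DO = 8.25 − 5.679 = 2.571 mg/L.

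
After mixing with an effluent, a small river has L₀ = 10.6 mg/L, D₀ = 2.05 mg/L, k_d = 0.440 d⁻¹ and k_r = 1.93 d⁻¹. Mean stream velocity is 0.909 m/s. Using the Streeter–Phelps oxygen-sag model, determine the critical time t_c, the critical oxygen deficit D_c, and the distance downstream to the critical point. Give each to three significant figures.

t_c ≈ 0.278 d; D_c ≈ 2.14 mg/L; x_c ≈ 21.9 km

With k_r/k_d = 4.386 and 1 − D₀(k_r−k_d)/(k_d L₀) = 0.3451,
t_c = ln(4.386 × 0.3451) / (1.93 − 0.440) = ln(1.514) / 1.490 = 0.4146/1.490 = 0.2782 d.
D_c = (k_d/k_r) L₀ e^(−k_d t_c) = (0.440/1.93) × 10.6 × e^(−0.440×0.2782) = 0.2280 × 10.6 × 0.8848 = 2.138 mg/L.
x_c = v t_c = 0.909 m/s × 0.2782 d × 86400 s/d = 21850 m ≈ 21.9 km.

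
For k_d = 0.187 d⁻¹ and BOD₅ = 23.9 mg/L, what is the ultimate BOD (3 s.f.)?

BOD₅ = L₀(1 − e^(−5k_d)) ⇒ L₀ = BOD₅ / (1 − e^(−5×0.187))
= 23.9 / (1 − 0.3926) = 23.9 / 0.6074 = 39.35 mg/L.

L₀ ≈ 39.3 mg/L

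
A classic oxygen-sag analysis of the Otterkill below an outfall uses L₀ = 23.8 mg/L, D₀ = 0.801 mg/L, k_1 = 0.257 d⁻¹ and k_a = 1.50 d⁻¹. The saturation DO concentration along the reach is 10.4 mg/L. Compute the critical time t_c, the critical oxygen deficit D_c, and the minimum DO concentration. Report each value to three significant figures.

At the critical point dD/dt = 0, so k_1 L₀ e^(−k_1 t) = k_a D. Substituting D(t) from the Streeter–Phelps equation and solving for t gives
t_c = ln[(k_a/k_1)(1 − D₀(k_a−k_1)/(k_1 L₀))] / (k_a−k_1).
Here k_a−k_1 = 1.243 d⁻¹ and 1 − D₀(k_a−k_1)/(k_1 L₀) = 1 − 0.801×1.243/(0.257×23.8) = 0.8372, so
t_c = ln(5.837 × 0.8372) / 1.243 = 1.586 / 1.243 = 1.276 d.
L(t_c) = L₀ e^(−k_1 t_c) = 23.8 × 0.7204 = 17.14 mg/L, and at the critical point k_a D_c = k_1 L, so D_c = (0.257/1.50) × 17.14 = 2.937 mg/L.
Minimum DO = C_s − D_c = 10.4 − 2.937 = 7.463 mg/L.

t_c ≈ 1.28 d; D_c ≈ 2.94 mg/L; min DO ≈ 7.46 mg/L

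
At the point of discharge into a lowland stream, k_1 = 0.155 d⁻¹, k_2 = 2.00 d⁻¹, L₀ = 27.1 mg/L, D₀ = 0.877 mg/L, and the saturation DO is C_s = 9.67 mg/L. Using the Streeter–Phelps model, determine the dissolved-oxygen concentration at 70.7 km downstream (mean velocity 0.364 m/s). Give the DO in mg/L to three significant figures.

DO ≈ 8.08 mg/L

Travel time t = x/v = 70.7 km / (0.364 m/s) = 70700 m / 0.364 m/s = 194200 s = 2.248 d.
k_1 L₀/(k_2−k_1) = 0.155×27.1/(2.00−0.155) = 4.200/1.845 = 2.277 mg/L.
e^(−k_1 t) = e^(−0.155×2.248) = 0.7058; e^(−k_2 t) = e^(−2.00×2.248) = 0.01115.
D = 2.277 × (0.7058 − 0.01115) + 0.877 × 0.01115 = 1.581 + 0.009781 = 1.591 mg/L.
DO = C_s − D = 9.67 − 1.591 = 8.079 mg/L.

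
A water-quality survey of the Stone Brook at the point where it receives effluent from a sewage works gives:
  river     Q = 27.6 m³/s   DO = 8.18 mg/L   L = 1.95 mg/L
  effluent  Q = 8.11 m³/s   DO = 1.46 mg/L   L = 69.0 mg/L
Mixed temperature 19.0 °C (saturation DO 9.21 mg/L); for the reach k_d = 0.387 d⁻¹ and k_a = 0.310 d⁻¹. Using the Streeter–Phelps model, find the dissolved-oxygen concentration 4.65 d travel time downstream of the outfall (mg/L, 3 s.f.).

Mixed DO = (27.6×8.18 + 8.11×1.46)/(27.6+8.11) = 237.6/35.71 = 6.654 mg/L.
Mixed L₀ = (27.6×1.95 + 8.11×69.0)/(35.71) = 613.4/35.71 = 17.18 mg/L.
Initial deficit D₀ = C_s − DO₀ = 9.21 − 6.654 = 2.556 mg/L.
D(4.65) = [0.387×17.18/(0.310−0.387)](e^(−0.387×4.65) − e^(−0.310×4.65)) + 2.556 e^(−0.310×4.65)
= -86.33 × (0.1654 − 0.2366) + 2.556 × 0.2366 = 6.752 mg/L.
DO = 9.21 − 6.752 = 2.458 mg/L.

DO ≈ 2.46 mg/L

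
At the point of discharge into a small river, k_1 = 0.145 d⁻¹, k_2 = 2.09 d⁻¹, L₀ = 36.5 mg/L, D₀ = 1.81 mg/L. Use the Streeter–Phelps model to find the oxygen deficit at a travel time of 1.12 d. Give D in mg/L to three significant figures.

D ≈ 2.23 mg/L

k_1 L₀/(k_2−k_1) = 0.145×36.5/(2.09−0.145) = 5.292/1.945 = 2.721 mg/L.
e^(−k_1 t) = e^(−0.145×1.120) = 0.8501; e^(−k_2 t) = e^(−2.09×1.120) = 0.09625.
D = 2.721 × (0.8501 − 0.09625) + 1.81 × 0.09625 = 2.051 + 0.1742 = 2.226 mg/L.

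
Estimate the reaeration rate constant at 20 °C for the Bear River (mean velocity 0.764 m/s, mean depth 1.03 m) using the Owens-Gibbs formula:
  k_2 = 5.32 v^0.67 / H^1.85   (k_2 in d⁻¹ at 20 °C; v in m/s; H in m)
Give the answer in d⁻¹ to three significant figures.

k_2 ≈ 4.21 d⁻¹

k_2 = 5.32 × 0.764^0.67 / 1.03^1.85 = 5.32 × 0.8350 / 1.056 = 4.206 d⁻¹.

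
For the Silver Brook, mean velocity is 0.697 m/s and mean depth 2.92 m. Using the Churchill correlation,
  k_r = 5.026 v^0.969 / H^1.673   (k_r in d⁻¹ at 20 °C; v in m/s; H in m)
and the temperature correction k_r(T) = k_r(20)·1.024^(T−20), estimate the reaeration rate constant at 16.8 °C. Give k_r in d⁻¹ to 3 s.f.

k_r ≈ 0.547 d⁻¹

k_r(20) = 5.026 × 0.697^0.969 / 2.92^1.673 = 5.026 × 0.7048 / 6.006 = 0.5898 d⁻¹.
k_r(16.8) = 0.5898 × 1.024^(16.8−20) = 0.5898 × 0.9269 = 0.5467 d⁻¹.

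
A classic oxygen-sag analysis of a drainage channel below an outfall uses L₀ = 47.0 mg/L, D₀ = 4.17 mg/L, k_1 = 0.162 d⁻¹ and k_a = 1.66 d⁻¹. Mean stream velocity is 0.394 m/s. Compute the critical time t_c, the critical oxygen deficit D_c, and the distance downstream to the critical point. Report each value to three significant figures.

t_c ≈ 0.407 d; D_c ≈ 4.29 mg/L; x_c ≈ 13.9 km

t_c = [1/(k_a−k_1)] ln[(k_a/k_1)(1 − D₀(k_a−k_1)/(k_1 L₀))]
= [1/(1.66−0.162)] ln[(1.66/0.162)(1 − 4.17×1.498/(0.162×47.0))]
= (1/1.498) ln[10.25 × 0.1796] = 0.6676 × ln(1.840) = 0.6676 × 0.6099 = 0.4071 d.
D_c = (k_1/k_a) L₀ e^(−k_1 t_c) = (0.162/1.66) × 47.0 × e^(−0.162×0.4071) = 0.09759 × 47.0 × 0.9362 = 4.294 mg/L.
x_c = v t_c = 0.394 m/s × 0.4071 d × 86400 s/d = 13860 m ≈ 13.9 km.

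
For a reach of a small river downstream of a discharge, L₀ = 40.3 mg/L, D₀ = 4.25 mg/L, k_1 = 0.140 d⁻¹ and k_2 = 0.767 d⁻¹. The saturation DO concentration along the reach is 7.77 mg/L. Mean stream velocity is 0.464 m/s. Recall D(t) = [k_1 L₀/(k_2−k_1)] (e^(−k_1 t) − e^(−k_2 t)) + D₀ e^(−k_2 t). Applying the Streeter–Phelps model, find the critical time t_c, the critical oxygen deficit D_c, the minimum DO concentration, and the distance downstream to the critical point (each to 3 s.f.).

t_c ≈ 1.69 d; D_c ≈ 5.80 mg/L; min DO ≈ 1.97 mg/L; x_c ≈ 67.9 km

t_c = [1/(k_2−k_1)] ln[(k_2/k_1)(1 − D₀(k_2−k_1)/(k_1 L₀))]
= [1/(0.767−0.140)] ln[(0.767/0.140)(1 − 4.25×0.6270/(0.140×40.3))]
= (1/0.6270) ln[5.479 × 0.5277] = 1.595 × ln(2.891) = 1.595 × 1.062 = 1.693 d.
D_c = (k_1/k_2) L₀ e^(−k_1 t_c) = (0.140/0.767) × 40.3 × e^(−0.140×1.693) = 0.1825 × 40.3 × 0.7890 = 5.804 mg/L.
Minimum DO = C_s − D_c = 7.77 − 5.804 = 1.966 mg/L.
x_c = v t_c = 0.464 m/s × 1.693 d × 86400 s/d = 67880 m ≈ 67.9 km.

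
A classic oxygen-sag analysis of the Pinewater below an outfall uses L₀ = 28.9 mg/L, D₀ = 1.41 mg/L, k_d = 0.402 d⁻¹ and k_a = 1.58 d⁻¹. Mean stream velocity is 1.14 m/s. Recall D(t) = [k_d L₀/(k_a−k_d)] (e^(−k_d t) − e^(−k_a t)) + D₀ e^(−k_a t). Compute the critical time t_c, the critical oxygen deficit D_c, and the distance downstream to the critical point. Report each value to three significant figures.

t_c = [1/(k_a−k_d)] ln[(k_a/k_d)(1 − D₀(k_a−k_d)/(k_d L₀))]
= [1/(1.58−0.402)] ln[(1.58/0.402)(1 − 1.41×1.178/(0.402×28.9))]
= (1/1.178) ln[3.930 × 0.8570] = 0.8489 × ln(3.368) = 0.8489 × 1.214 = 1.031 d.
D_c = (k_d/k_a) L₀ e^(−k_d t_c) = (0.402/1.58) × 28.9 × e^(−0.402×1.031) = 0.2544 × 28.9 × 0.6607 = 4.858 mg/L.
x_c = v t_c = 1.14 m/s × 1.031 d × 86400 s/d = 101500 m ≈ 102 km.

t_c ≈ 1.03 d; D_c ≈ 4.86 mg/L; x_c ≈ 102 km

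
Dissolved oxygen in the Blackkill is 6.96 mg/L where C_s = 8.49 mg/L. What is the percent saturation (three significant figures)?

% saturation = C/C_s × 100 = 6.96/8.49 × 100 = 82.0 %.

82.0 % saturation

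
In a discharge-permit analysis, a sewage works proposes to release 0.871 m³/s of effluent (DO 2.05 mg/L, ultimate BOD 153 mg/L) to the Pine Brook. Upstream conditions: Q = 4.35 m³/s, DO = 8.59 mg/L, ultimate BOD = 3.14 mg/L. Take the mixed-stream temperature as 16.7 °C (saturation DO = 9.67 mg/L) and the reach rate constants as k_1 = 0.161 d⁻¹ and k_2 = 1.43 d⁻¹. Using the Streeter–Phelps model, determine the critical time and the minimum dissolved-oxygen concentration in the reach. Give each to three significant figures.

Mixed DO = (4.35×8.59 + 0.871×2.05)/(4.35+0.871) = 39.15/5.221 = 7.499 mg/L.
Mixed L₀ = (4.35×3.14 + 0.871×153)/(5.221) = 146.9/5.221 = 28.14 mg/L.
Initial deficit D₀ = C_s − DO₀ = 9.67 − 7.499 = 2.171 mg/L.
t_c = (1/1.269) ln[(1.43/0.161)(1 − 2.171×1.269/(0.161×28.14))] = 0.7880 × ln(3.481) = 0.9829 d.
D_c = (0.161/1.43) × 28.14 × e^(−0.161×0.9829) = 0.1126 × 28.14 × 0.8536 = 2.705 mg/L.
Minimum DO = 9.67 − 2.705 = 6.965 mg/L.

t_c ≈ 0.983 d; minimum DO ≈ 6.97 mg/L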